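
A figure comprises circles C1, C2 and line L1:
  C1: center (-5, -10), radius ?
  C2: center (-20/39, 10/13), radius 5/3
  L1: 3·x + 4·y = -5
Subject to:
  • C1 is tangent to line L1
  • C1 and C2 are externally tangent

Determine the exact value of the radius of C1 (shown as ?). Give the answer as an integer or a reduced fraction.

1. [C1‖L1]  r_C1² − 100 = 0  ⇒  r_C1 = 10 (r>0 drops 1)
2. [ext C1·C2]  r_C1² + (10/3)r_C1 − 400/3 = 0  ⇒  r_C1 = 10 (r>0 drops 1)

10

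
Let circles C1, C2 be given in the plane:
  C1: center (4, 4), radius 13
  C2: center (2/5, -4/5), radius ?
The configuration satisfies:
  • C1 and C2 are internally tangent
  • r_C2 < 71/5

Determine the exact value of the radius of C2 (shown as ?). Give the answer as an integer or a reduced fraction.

1. [int C1,C2]  r_C2² − 26r_C2 + 133 = 0  ⇒  r_C2 = 7 or 19
2. given r_C2 < 71/5: keep 7

7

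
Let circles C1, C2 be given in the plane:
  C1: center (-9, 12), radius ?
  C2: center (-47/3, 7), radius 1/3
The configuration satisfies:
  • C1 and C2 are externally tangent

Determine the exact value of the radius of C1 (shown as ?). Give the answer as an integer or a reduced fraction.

8

1. [ext C1·C2]  r_C1² + (2/3)r_C1 − 208/3 = 0  ⇒  r_C1 = 8 (r>0 drops 1)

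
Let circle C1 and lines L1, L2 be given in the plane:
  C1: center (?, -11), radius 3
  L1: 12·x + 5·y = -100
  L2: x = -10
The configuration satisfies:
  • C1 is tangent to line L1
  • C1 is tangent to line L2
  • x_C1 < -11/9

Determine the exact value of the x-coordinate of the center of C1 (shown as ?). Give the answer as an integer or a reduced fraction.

1. [C1‖L1]  x_C1² + (15/2)x_C1 + 7/2 = 0  ⇒  x_C1 = -7 or -1/2
2. [C1‖L2]  x_C1² + 20x_C1 + 91 = 0  ⇒  x_C1 = -13 or -7

-7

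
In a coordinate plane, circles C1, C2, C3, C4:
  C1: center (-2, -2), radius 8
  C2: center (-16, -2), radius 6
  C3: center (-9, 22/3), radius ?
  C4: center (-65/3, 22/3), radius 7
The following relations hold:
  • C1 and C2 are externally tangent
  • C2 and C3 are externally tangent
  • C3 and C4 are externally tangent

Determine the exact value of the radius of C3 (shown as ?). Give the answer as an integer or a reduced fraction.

1. [ext C2·C3]  r_C3² + 12r_C3 − 901/9 = 0  ⇒  r_C3 = 17/3 (r>0 drops 1)
2. [ext C3·C4]  r_C3² + 14r_C3 − 1003/9 = 0  ⇒  r_C3 = 17/3 (r>0 drops 1)

17/3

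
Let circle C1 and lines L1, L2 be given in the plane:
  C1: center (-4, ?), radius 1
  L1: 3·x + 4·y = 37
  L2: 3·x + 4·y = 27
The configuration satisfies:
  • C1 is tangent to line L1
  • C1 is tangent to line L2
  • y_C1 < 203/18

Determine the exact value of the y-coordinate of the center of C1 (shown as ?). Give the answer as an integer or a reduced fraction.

1. [C1‖L1]  y_C1² − (49/2)y_C1 + 297/2 = 0  ⇒  y_C1 = 11 or 27/2
2. [C1‖L2]  y_C1² − (39/2)y_C1 + 187/2 = 0  ⇒  y_C1 = 17/2 or 11

11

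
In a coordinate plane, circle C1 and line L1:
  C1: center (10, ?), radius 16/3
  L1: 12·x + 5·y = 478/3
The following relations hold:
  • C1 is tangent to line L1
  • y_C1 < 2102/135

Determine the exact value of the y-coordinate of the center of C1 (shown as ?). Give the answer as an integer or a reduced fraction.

-6

1. [C1‖L1]  y_C1² − (236/15)y_C1 − 652/5 = 0  ⇒  y_C1 = -6 or 326/15
2. given y_C1 < 2102/135: keep -6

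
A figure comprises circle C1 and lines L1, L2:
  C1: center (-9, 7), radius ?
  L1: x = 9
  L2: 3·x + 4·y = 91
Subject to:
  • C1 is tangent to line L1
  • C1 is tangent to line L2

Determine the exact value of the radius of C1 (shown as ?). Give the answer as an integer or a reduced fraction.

1. [C1‖L1]  r_C1² − 324 = 0  ⇒  r_C1 = 18 (r>0 drops 1)
2. [C1‖L2]  r_C1² − 324 = 0  ⇒  r_C1 = 18 (r>0 drops 1)

18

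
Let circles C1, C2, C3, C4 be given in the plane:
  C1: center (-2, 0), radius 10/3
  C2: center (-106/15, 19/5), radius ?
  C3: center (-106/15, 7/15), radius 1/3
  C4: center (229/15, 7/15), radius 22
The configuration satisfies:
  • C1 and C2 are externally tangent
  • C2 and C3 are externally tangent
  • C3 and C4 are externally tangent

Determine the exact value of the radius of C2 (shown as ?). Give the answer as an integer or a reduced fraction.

1. [ext C1·C2]  r_C2² + (20/3)r_C2 − 29 = 0  ⇒  r_C2 = 3 (r>0 drops 1)
2. [ext C2·C3]  r_C2² + (2/3)r_C2 − 11 = 0  ⇒  r_C2 = 3 (r>0 drops 1)

3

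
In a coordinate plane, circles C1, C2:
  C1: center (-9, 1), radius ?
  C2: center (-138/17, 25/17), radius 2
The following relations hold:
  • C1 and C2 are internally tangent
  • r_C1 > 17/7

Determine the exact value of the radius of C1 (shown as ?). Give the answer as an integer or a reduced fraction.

1. [int C1,C2]  r_C1² − 4r_C1 + 3 = 0  ⇒  r_C1 = 1 or 3
2. given r_C1 > 17/7: keep 3

3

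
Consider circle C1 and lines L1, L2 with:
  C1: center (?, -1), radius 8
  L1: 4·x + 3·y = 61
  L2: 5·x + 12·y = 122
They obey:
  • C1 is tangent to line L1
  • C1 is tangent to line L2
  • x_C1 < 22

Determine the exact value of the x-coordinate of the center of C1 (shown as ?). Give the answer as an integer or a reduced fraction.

1. [C1‖L1]  x_C1² − 32x_C1 + 156 = 0  ⇒  x_C1 = 6 or 26
2. [C1‖L2]  x_C1² − (268/5)x_C1 + 1428/5 = 0  ⇒  x_C1 = 6 or 238/5

6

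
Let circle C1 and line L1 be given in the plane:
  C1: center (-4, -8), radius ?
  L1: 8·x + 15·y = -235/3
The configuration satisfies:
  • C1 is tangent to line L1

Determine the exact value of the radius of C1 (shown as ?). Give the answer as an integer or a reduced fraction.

13/3

1. [C1‖L1]  r_C1² − 169/9 = 0  ⇒  r_C1 = 13/3 (r>0 drops 1)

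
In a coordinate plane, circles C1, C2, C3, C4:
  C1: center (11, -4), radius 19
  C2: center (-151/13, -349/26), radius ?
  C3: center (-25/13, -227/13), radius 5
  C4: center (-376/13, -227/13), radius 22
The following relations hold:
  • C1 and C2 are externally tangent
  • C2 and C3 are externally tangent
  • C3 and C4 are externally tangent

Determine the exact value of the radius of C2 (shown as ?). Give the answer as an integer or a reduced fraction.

1. [ext C1·C2]  r_C2² + 38r_C2 − 957/4 = 0  ⇒  r_C2 = 11/2 (r>0 drops 1)
2. [ext C2·C3]  r_C2² + 10r_C2 − 341/4 = 0  ⇒  r_C2 = 11/2 (r>0 drops 1)

11/2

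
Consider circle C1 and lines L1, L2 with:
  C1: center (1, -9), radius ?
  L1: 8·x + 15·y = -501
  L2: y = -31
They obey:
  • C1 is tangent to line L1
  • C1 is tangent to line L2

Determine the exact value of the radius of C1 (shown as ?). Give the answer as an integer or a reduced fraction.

1. [C1‖L1]  r_C1² − 484 = 0  ⇒  r_C1 = 22 (r>0 drops 1)
2. [C1‖L2]  r_C1² − 484 = 0  ⇒  r_C1 = 22 (r>0 drops 1)

22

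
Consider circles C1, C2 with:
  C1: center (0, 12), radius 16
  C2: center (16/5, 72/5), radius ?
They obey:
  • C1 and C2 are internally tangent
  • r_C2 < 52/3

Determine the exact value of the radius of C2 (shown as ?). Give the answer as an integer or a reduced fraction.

1. [int C1,C2]  r_C2² − 32r_C2 + 240 = 0  ⇒  r_C2 = 12 or 20
2. given r_C2 < 52/3: keep 12

12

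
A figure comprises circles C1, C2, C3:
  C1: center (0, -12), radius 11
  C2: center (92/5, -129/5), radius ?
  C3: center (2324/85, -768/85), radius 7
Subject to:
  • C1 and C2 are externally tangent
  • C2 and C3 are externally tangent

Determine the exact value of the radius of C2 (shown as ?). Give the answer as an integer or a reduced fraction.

1. [ext C1·C2]  r_C2² + 22r_C2 − 408 = 0  ⇒  r_C2 = 12 (r>0 drops 1)
2. [ext C2·C3]  r_C2² + 14r_C2 − 312 = 0  ⇒  r_C2 = 12 (r>0 drops 1)

12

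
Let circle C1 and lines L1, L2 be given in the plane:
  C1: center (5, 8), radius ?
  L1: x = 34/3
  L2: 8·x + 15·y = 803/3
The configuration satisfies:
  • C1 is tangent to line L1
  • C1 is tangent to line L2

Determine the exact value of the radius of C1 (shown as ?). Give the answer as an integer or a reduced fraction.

1. [C1‖L1]  r_C1² − 361/9 = 0  ⇒  r_C1 = 19/3 (r>0 drops 1)
2. [C1‖L2]  r_C1² − 361/9 = 0  ⇒  r_C1 = 19/3 (r>0 drops 1)

19/3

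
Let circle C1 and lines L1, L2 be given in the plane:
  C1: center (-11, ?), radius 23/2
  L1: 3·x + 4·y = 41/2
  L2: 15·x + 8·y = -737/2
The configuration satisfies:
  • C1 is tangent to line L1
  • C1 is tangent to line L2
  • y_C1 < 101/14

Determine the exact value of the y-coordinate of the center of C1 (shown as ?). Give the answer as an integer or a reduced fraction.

-1

1. [C1‖L1]  y_C1² − (107/4)y_C1 − 111/4 = 0  ⇒  y_C1 = -1 or 111/4
2. [C1‖L2]  y_C1² + (407/8)y_C1 + 399/8 = 0  ⇒  y_C1 = -399/8 or -1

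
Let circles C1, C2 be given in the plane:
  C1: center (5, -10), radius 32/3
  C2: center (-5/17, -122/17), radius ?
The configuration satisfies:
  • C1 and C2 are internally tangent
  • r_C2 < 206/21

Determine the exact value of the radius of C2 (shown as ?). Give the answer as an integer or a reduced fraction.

14/3

1. [int C1,C2]  r_C2² − (64/3)r_C2 + 700/9 = 0  ⇒  r_C2 = 14/3 or 50/3
2. given r_C2 < 206/21: keep 14/3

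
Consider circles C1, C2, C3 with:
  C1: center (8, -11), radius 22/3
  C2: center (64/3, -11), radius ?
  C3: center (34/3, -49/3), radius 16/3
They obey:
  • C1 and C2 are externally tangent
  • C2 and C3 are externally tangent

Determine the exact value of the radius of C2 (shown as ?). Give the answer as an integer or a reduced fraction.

6

1. [ext C1·C2]  r_C2² + (44/3)r_C2 − 124 = 0  ⇒  r_C2 = 6 (r>0 drops 1)
2. [ext C2·C3]  r_C2² + (32/3)r_C2 − 100 = 0  ⇒  r_C2 = 6 (r>0 drops 1)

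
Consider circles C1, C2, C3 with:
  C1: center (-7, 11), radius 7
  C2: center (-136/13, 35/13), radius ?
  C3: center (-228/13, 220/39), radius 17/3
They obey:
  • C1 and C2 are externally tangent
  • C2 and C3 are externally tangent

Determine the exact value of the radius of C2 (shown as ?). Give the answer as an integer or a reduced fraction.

2

1. [ext C1·C2]  r_C2² + 14r_C2 − 32 = 0  ⇒  r_C2 = 2 (r>0 drops 1)
2. [ext C2·C3]  r_C2² + (34/3)r_C2 − 80/3 = 0  ⇒  r_C2 = 2 (r>0 drops 1)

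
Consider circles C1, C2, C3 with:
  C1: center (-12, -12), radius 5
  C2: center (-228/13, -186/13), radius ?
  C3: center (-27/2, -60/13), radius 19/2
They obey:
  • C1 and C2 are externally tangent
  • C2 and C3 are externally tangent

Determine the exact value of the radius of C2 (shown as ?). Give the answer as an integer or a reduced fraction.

1. [ext C1·C2]  r_C2² + 10r_C2 − 11 = 0  ⇒  r_C2 = 1 (r>0 drops 1)
2. [ext C2·C3]  r_C2² + 19r_C2 − 20 = 0  ⇒  r_C2 = 1 (r>0 drops 1)

1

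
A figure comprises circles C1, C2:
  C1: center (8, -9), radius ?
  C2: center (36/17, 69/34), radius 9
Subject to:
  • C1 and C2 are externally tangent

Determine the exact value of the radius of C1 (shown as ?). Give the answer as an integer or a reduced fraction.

1. [ext C1·C2]  r_C1² + 18r_C1 − 301/4 = 0  ⇒  r_C1 = 7/2 (r>0 drops 1)

7/2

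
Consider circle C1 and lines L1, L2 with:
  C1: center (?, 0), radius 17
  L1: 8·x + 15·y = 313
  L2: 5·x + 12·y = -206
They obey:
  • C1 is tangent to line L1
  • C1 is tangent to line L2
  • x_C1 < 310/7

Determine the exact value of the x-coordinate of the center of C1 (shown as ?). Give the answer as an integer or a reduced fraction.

3

1. [C1‖L1]  x_C1² − (313/4)x_C1 + 903/4 = 0  ⇒  x_C1 = 3 or 301/4
2. [C1‖L2]  x_C1² + (412/5)x_C1 − 1281/5 = 0  ⇒  x_C1 = -427/5 or 3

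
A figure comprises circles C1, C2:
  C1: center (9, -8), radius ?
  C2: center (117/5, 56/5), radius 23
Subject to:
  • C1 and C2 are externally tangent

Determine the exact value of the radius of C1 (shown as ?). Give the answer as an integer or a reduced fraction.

1

1. [ext C1·C2]  r_C1² + 46r_C1 − 47 = 0  ⇒  r_C1 = 1 (r>0 drops 1)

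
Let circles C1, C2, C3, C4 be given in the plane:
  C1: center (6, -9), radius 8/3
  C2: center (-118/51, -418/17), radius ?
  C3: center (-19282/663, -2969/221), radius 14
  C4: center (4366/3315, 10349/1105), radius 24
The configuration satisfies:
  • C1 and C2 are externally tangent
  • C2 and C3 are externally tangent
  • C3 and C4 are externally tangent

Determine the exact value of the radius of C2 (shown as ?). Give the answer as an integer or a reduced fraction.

1. [ext C1·C2]  r_C2² + (16/3)r_C2 − 305 = 0  ⇒  r_C2 = 15 (r>0 drops 1)
2. [ext C2·C3]  r_C2² + 28r_C2 − 645 = 0  ⇒  r_C2 = 15 (r>0 drops 1)

15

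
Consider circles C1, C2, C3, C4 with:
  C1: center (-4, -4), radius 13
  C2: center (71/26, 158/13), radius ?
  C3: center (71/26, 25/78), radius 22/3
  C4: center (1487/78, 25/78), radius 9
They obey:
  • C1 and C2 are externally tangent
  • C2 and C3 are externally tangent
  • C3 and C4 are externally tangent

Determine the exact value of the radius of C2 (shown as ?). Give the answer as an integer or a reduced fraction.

1. [ext C1·C2]  r_C2² + 26r_C2 − 549/4 = 0  ⇒  r_C2 = 9/2 (r>0 drops 1)
2. [ext C2·C3]  r_C2² + (44/3)r_C2 − 345/4 = 0  ⇒  r_C2 = 9/2 (r>0 drops 1)

9/2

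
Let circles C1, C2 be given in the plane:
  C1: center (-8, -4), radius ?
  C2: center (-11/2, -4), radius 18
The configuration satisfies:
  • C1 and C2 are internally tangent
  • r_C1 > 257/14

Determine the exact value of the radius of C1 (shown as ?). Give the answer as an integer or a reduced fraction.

1. [int C1,C2]  r_C1² − 36r_C1 + 1271/4 = 0  ⇒  r_C1 = 31/2 or 41/2
2. given r_C1 > 257/14: keep 41/2

41/2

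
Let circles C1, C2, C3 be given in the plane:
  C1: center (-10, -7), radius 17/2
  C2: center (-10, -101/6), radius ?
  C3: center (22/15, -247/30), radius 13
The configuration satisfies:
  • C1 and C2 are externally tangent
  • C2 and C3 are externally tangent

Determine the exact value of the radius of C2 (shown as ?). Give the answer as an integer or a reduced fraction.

4/3

1. [ext C1·C2]  r_C2² + 17r_C2 − 220/9 = 0  ⇒  r_C2 = 4/3 (r>0 drops 1)
2. [ext C2·C3]  r_C2² + 26r_C2 − 328/9 = 0  ⇒  r_C2 = 4/3 (r>0 drops 1)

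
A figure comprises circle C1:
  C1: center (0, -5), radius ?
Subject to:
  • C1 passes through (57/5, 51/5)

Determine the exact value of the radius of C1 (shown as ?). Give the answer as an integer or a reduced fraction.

19

1. [C1∋P]  r_C1² − 361 = 0  ⇒  r_C1 = 19 (r>0 drops 1)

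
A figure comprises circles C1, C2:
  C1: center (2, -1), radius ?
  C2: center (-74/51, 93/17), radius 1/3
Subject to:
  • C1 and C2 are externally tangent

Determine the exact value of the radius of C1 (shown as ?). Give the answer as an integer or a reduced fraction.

1. [ext C1·C2]  r_C1² + (2/3)r_C1 − 161/3 = 0  ⇒  r_C1 = 7 (r>0 drops 1)

7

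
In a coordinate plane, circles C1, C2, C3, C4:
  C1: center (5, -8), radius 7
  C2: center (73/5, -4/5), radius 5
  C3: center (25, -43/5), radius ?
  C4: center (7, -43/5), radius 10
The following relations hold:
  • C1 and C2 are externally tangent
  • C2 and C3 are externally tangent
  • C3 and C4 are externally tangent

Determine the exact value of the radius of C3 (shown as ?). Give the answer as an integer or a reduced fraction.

8

1. [ext C2·C3]  r_C3² + 10r_C3 − 144 = 0  ⇒  r_C3 = 8 (r>0 drops 1)
2. [ext C3·C4]  r_C3² + 20r_C3 − 224 = 0  ⇒  r_C3 = 8 (r>0 drops 1)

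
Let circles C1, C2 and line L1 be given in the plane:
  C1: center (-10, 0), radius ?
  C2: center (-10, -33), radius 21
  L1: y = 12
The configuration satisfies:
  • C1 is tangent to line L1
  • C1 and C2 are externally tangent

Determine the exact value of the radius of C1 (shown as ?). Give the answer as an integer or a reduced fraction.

1. [C1‖L1]  r_C1² − 144 = 0  ⇒  r_C1 = 12 (r>0 drops 1)
2. [ext C1·C2]  r_C1² + 42r_C1 − 648 = 0  ⇒  r_C1 = 12 (r>0 drops 1)

12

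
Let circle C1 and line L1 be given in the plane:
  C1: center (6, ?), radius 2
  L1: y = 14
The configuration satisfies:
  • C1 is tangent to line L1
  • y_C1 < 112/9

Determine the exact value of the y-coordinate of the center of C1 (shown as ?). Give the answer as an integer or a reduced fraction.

12

1. [C1‖L1]  y_C1² − 28y_C1 + 192 = 0  ⇒  y_C1 = 12 or 16
2. given y_C1 < 112/9: keep 12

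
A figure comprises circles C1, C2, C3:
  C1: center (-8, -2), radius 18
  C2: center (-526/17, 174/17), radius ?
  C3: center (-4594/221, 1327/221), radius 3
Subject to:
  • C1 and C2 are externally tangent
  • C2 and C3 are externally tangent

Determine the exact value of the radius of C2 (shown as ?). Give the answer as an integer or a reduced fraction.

8

1. [ext C1·C2]  r_C2² + 36r_C2 − 352 = 0  ⇒  r_C2 = 8 (r>0 drops 1)
2. [ext C2·C3]  r_C2² + 6r_C2 − 112 = 0  ⇒  r_C2 = 8 (r>0 drops 1)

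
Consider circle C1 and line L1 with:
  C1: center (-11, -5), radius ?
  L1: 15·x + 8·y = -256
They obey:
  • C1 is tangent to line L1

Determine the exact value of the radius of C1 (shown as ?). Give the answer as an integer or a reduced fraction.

3

1. [C1‖L1]  r_C1² − 9 = 0  ⇒  r_C1 = 3 (r>0 drops 1)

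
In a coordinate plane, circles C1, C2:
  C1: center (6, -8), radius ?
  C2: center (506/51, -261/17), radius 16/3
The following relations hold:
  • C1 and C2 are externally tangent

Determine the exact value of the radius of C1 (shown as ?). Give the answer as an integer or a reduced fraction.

1. [ext C1·C2]  r_C1² + (32/3)r_C1 − 41 = 0  ⇒  r_C1 = 3 (r>0 drops 1)

3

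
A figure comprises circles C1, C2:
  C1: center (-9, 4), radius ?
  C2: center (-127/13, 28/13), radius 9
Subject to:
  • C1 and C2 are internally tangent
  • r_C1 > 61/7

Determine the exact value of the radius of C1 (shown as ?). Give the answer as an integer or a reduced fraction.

1. [int C1,C2]  r_C1² − 18r_C1 + 77 = 0  ⇒  r_C1 = 7 or 11
2. given r_C1 > 61/7: keep 11

11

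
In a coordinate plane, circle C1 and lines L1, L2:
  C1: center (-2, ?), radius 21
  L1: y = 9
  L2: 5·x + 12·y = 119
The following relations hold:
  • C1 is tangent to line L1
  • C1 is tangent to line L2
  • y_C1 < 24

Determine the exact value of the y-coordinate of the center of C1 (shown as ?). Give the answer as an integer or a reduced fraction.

1. [C1‖L1]  y_C1² − 18y_C1 − 360 = 0  ⇒  y_C1 = -12 or 30
2. [C1‖L2]  y_C1² − (43/2)y_C1 − 402 = 0  ⇒  y_C1 = -12 or 67/2

-12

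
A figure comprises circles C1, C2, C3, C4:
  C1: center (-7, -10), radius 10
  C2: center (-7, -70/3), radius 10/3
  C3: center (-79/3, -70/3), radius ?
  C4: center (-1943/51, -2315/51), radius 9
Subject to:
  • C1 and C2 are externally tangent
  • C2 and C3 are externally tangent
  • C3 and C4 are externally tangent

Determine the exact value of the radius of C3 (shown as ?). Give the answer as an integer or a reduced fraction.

16

1. [ext C2·C3]  r_C3² + (20/3)r_C3 − 1088/3 = 0  ⇒  r_C3 = 16 (r>0 drops 1)
2. [ext C3·C4]  r_C3² + 18r_C3 − 544 = 0  ⇒  r_C3 = 16 (r>0 drops 1)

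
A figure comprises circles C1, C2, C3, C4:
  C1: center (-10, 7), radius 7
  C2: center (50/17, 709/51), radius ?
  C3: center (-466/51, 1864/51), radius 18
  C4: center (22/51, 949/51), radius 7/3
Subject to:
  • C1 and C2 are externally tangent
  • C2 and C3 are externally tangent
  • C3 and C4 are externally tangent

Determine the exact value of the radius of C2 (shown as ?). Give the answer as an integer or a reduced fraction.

1. [ext C1·C2]  r_C2² + 14r_C2 − 1495/9 = 0  ⇒  r_C2 = 23/3 (r>0 drops 1)
2. [ext C2·C3]  r_C2² + 36r_C2 − 3013/9 = 0  ⇒  r_C2 = 23/3 (r>0 drops 1)

23/3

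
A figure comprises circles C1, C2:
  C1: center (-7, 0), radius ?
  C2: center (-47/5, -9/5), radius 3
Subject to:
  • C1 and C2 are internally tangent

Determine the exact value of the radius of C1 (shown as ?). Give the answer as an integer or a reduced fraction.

1. [int C1,C2]  r_C1² − 6r_C1 = 0  ⇒  r_C1 = 6 (r>0 drops 1)

6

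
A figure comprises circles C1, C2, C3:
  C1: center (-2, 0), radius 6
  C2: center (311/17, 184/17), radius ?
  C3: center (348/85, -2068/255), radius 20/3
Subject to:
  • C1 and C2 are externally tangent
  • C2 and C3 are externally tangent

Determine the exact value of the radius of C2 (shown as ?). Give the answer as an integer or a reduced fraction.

1. [ext C1·C2]  r_C2² + 12r_C2 − 493 = 0  ⇒  r_C2 = 17 (r>0 drops 1)
2. [ext C2·C3]  r_C2² + (40/3)r_C2 − 1547/3 = 0  ⇒  r_C2 = 17 (r>0 drops 1)

17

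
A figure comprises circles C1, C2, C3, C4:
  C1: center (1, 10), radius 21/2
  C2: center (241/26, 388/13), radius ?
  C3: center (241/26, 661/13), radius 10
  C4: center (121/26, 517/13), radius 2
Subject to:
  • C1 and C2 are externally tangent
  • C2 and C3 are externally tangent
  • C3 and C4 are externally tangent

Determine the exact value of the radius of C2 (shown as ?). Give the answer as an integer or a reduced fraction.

1. [ext C1·C2]  r_C2² + 21r_C2 − 352 = 0  ⇒  r_C2 = 11 (r>0 drops 1)
2. [ext C2·C3]  r_C2² + 20r_C2 − 341 = 0  ⇒  r_C2 = 11 (r>0 drops 1)

11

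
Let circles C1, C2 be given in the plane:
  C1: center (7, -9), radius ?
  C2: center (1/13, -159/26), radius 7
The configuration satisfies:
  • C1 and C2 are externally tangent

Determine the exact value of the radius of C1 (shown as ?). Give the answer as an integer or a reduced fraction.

1. [ext C1·C2]  r_C1² + 14r_C1 − 29/4 = 0  ⇒  r_C1 = 1/2 (r>0 drops 1)

1/2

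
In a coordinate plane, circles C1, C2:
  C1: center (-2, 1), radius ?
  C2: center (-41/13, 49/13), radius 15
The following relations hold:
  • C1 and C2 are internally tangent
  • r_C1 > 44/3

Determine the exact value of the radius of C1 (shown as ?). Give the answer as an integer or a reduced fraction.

18

1. [int C1,C2]  r_C1² − 30r_C1 + 216 = 0  ⇒  r_C1 = 12 or 18
2. given r_C1 > 44/3: keep 18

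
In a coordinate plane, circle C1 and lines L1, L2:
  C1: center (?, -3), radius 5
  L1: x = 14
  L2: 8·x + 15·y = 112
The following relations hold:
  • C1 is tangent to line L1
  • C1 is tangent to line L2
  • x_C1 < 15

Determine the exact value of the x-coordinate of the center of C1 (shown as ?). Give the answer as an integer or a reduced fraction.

1. [C1‖L1]  x_C1² − 28x_C1 + 171 = 0  ⇒  x_C1 = 9 or 19
2. [C1‖L2]  x_C1² − (157/4)x_C1 + 1089/4 = 0  ⇒  x_C1 = 9 or 121/4

9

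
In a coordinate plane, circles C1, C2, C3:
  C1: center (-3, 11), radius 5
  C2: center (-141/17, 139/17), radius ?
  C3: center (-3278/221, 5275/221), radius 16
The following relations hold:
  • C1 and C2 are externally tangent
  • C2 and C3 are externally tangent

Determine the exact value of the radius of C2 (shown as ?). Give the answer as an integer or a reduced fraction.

1

1. [ext C1·C2]  r_C2² + 10r_C2 − 11 = 0  ⇒  r_C2 = 1 (r>0 drops 1)
2. [ext C2·C3]  r_C2² + 32r_C2 − 33 = 0  ⇒  r_C2 = 1 (r>0 drops 1)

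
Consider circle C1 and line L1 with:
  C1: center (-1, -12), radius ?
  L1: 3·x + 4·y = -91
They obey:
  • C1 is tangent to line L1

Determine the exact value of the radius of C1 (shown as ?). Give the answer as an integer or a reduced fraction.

1. [C1‖L1]  r_C1² − 64 = 0  ⇒  r_C1 = 8 (r>0 drops 1)

8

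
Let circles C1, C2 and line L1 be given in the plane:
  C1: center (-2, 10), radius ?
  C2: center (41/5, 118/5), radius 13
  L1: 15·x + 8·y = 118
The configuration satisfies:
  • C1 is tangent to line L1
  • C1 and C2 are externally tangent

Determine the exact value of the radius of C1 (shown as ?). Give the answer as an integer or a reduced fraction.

1. [C1‖L1]  r_C1² − 16 = 0  ⇒  r_C1 = 4 (r>0 drops 1)
2. [ext C1·C2]  r_C1² + 26r_C1 − 120 = 0  ⇒  r_C1 = 4 (r>0 drops 1)

4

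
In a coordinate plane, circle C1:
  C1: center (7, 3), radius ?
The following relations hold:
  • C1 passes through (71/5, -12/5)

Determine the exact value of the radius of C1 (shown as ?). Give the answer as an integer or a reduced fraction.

1. [C1∋P]  r_C1² − 81 = 0  ⇒  r_C1 = 9 (r>0 drops 1)

9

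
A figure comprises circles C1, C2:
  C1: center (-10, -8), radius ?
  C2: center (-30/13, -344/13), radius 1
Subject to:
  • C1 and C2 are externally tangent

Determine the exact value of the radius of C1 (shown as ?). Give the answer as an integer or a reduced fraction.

19

1. [ext C1·C2]  r_C1² + 2r_C1 − 399 = 0  ⇒  r_C1 = 19 (r>0 drops 1)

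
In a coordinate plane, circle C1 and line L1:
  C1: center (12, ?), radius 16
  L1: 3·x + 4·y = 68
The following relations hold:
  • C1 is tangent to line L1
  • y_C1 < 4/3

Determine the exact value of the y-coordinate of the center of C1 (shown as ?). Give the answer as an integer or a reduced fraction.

1. [C1‖L1]  y_C1² − 16y_C1 − 336 = 0  ⇒  y_C1 = -12 or 28
2. given y_C1 < 4/3: keep -12

-12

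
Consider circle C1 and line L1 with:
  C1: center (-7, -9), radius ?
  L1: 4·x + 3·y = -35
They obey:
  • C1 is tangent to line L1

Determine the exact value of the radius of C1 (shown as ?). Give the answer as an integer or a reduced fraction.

1. [C1‖L1]  r_C1² − 16 = 0  ⇒  r_C1 = 4 (r>0 drops 1)

4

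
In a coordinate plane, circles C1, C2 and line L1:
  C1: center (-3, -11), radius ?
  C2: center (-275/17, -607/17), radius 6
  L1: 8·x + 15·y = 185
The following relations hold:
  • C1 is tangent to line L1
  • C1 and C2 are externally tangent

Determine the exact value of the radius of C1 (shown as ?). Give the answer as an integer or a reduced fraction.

1. [C1‖L1]  r_C1² − 484 = 0  ⇒  r_C1 = 22 (r>0 drops 1)
2. [ext C1·C2]  r_C1² + 12r_C1 − 748 = 0  ⇒  r_C1 = 22 (r>0 drops 1)

22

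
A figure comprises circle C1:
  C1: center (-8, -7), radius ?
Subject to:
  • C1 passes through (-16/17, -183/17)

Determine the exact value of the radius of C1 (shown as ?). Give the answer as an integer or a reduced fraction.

1. [C1∋P]  r_C1² − 64 = 0  ⇒  r_C1 = 8 (r>0 drops 1)

8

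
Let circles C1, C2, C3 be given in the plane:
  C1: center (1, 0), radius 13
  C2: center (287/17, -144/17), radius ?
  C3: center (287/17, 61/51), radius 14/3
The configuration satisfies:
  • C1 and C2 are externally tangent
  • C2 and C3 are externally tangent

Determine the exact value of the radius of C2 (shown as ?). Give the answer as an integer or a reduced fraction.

1. [ext C1·C2]  r_C2² + 26r_C2 − 155 = 0  ⇒  r_C2 = 5 (r>0 drops 1)
2. [ext C2·C3]  r_C2² + (28/3)r_C2 − 215/3 = 0  ⇒  r_C2 = 5 (r>0 drops 1)

5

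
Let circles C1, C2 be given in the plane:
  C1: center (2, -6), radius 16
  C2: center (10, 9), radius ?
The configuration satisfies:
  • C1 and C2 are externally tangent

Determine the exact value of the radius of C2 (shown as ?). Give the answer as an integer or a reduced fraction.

1

1. [ext C1·C2]  r_C2² + 32r_C2 − 33 = 0  ⇒  r_C2 = 1 (r>0 drops 1)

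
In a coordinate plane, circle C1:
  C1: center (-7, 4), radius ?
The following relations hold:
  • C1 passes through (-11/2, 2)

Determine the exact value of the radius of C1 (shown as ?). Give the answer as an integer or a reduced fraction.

5/2

1. [C1∋P]  r_C1² − 25/4 = 0  ⇒  r_C1 = 5/2 (r>0 drops 1)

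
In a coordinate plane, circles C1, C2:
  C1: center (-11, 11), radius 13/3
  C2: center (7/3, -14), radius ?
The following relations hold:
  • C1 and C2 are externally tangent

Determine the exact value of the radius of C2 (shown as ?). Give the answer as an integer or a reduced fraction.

24

1. [ext C1·C2]  r_C2² + (26/3)r_C2 − 784 = 0  ⇒  r_C2 = 24 (r>0 drops 1)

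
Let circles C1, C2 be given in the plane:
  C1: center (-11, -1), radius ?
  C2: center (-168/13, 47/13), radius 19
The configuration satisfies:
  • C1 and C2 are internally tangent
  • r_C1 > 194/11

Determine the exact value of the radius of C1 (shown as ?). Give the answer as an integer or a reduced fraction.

1. [int C1,C2]  r_C1² − 38r_C1 + 336 = 0  ⇒  r_C1 = 14 or 24
2. given r_C1 > 194/11: keep 24

24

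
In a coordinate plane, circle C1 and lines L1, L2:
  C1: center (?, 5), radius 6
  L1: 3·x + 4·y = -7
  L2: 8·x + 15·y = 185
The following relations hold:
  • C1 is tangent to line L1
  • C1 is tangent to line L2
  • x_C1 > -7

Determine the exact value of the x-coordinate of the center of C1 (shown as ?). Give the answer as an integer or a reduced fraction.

1. [C1‖L1]  x_C1² + 18x_C1 − 19 = 0  ⇒  x_C1 = -19 or 1
2. [C1‖L2]  x_C1² − (55/2)x_C1 + 53/2 = 0  ⇒  x_C1 = 1 or 53/2

1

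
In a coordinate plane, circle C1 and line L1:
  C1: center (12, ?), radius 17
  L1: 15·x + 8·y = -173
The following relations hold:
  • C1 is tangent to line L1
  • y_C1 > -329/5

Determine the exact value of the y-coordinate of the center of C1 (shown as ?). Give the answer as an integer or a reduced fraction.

-8

1. [C1‖L1]  y_C1² + (353/4)y_C1 + 642 = 0  ⇒  y_C1 = -321/4 or -8
2. given y_C1 > -329/5: keep -8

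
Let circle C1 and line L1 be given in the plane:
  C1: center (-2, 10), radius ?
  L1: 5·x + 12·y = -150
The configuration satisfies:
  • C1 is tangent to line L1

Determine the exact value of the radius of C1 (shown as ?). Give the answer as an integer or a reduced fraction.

20

1. [C1‖L1]  r_C1² − 400 = 0  ⇒  r_C1 = 20 (r>0 drops 1)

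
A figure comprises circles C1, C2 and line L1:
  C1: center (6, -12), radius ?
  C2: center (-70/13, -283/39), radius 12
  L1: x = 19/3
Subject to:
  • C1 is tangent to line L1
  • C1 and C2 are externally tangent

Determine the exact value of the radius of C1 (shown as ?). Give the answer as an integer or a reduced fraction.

1. [C1‖L1]  r_C1² − 1/9 = 0  ⇒  r_C1 = 1/3 (r>0 drops 1)
2. [ext C1·C2]  r_C1² + 24r_C1 − 73/9 = 0  ⇒  r_C1 = 1/3 (r>0 drops 1)

1/3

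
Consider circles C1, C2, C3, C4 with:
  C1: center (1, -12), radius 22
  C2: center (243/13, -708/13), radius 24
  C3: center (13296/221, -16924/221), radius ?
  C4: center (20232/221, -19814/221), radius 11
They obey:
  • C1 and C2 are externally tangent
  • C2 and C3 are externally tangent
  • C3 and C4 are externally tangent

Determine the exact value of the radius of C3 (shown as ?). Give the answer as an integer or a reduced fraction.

1. [ext C2·C3]  r_C3² + 48r_C3 − 1633 = 0  ⇒  r_C3 = 23 (r>0 drops 1)
2. [ext C3·C4]  r_C3² + 22r_C3 − 1035 = 0  ⇒  r_C3 = 23 (r>0 drops 1)

23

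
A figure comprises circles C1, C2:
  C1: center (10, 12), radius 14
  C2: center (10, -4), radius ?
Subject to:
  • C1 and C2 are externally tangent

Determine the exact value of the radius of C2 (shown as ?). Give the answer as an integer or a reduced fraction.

2

1. [ext C1·C2]  r_C2² + 28r_C2 − 60 = 0  ⇒  r_C2 = 2 (r>0 drops 1)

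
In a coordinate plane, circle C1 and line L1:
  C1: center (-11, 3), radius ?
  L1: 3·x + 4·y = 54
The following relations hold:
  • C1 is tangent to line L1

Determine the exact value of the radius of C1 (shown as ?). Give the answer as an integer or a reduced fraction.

15

1. [C1‖L1]  r_C1² − 225 = 0  ⇒  r_C1 = 15 (r>0 drops 1)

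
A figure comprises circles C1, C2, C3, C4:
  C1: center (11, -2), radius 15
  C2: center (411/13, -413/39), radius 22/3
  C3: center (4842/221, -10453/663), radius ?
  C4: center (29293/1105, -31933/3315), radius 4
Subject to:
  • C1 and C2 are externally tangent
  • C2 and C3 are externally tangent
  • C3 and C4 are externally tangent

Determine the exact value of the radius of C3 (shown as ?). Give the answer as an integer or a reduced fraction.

11/3

1. [ext C2·C3]  r_C3² + (44/3)r_C3 − 605/9 = 0  ⇒  r_C3 = 11/3 (r>0 drops 1)
2. [ext C3·C4]  r_C3² + 8r_C3 − 385/9 = 0  ⇒  r_C3 = 11/3 (r>0 drops 1)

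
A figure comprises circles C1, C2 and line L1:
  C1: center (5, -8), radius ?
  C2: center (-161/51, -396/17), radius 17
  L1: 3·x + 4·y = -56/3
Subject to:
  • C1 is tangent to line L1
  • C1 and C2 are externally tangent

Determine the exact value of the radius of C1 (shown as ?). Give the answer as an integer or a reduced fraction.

1/3

1. [C1‖L1]  r_C1² − 1/9 = 0  ⇒  r_C1 = 1/3 (r>0 drops 1)
2. [ext C1·C2]  r_C1² + 34r_C1 − 103/9 = 0  ⇒  r_C1 = 1/3 (r>0 drops 1)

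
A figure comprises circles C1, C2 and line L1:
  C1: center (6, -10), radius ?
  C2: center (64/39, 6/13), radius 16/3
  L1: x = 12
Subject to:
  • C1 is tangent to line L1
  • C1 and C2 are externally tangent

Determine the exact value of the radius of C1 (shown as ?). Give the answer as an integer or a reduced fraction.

1. [C1‖L1]  r_C1² − 36 = 0  ⇒  r_C1 = 6 (r>0 drops 1)
2. [ext C1·C2]  r_C1² + (32/3)r_C1 − 100 = 0  ⇒  r_C1 = 6 (r>0 drops 1)

6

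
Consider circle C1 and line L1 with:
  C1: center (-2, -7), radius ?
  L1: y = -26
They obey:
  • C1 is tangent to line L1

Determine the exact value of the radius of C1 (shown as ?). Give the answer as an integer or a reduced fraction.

1. [C1‖L1]  r_C1² − 361 = 0  ⇒  r_C1 = 19 (r>0 drops 1)

19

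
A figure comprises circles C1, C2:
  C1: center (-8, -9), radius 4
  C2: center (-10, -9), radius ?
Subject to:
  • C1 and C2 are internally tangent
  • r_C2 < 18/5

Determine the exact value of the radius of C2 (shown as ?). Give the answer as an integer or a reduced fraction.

2

1. [int C1,C2]  r_C2² − 8r_C2 + 12 = 0  ⇒  r_C2 = 2 or 6
2. given r_C2 < 18/5: keep 2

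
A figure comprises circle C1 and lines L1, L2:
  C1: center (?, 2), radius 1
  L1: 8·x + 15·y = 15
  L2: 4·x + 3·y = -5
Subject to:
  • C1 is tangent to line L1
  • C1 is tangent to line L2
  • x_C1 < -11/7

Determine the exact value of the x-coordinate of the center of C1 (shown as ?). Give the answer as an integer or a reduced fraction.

1. [C1‖L1]  x_C1² + (15/4)x_C1 − 1 = 0  ⇒  x_C1 = -4 or 1/4
2. [C1‖L2]  x_C1² + (11/2)x_C1 + 6 = 0  ⇒  x_C1 = -4 or -3/2

-4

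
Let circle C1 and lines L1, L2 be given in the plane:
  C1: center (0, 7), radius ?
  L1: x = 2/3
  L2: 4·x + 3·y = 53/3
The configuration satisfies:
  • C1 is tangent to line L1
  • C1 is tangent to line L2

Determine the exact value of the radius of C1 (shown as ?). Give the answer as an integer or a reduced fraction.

1. [C1‖L1]  r_C1² − 4/9 = 0  ⇒  r_C1 = 2/3 (r>0 drops 1)
2. [C1‖L2]  r_C1² − 4/9 = 0  ⇒  r_C1 = 2/3 (r>0 drops 1)

2/3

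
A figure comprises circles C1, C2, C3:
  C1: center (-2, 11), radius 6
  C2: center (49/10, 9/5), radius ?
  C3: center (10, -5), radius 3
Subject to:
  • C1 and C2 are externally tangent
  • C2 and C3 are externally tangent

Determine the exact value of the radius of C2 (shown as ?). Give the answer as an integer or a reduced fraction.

1. [ext C1·C2]  r_C2² + 12r_C2 − 385/4 = 0  ⇒  r_C2 = 11/2 (r>0 drops 1)
2. [ext C2·C3]  r_C2² + 6r_C2 − 253/4 = 0  ⇒  r_C2 = 11/2 (r>0 drops 1)

11/2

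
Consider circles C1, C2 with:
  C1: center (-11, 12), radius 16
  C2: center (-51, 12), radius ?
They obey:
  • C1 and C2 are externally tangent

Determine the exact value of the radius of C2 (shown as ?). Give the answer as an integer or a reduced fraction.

1. [ext C1·C2]  r_C2² + 32r_C2 − 1344 = 0  ⇒  r_C2 = 24 (r>0 drops 1)

24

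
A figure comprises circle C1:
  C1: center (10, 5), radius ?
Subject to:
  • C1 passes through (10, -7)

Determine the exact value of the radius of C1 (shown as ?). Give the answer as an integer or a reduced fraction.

1. [C1∋P]  r_C1² − 144 = 0  ⇒  r_C1 = 12 (r>0 drops 1)

12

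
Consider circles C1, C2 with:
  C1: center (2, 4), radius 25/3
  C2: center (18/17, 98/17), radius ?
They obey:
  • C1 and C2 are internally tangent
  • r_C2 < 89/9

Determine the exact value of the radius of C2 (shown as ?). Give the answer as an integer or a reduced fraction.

19/3

1. [int C1,C2]  r_C2² − (50/3)r_C2 + 589/9 = 0  ⇒  r_C2 = 19/3 or 31/3
2. given r_C2 < 89/9: keep 19/3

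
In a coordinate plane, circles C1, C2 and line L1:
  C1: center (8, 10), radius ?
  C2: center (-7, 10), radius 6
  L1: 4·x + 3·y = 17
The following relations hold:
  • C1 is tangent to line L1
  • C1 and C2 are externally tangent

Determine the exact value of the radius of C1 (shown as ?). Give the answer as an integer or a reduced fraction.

9

1. [C1‖L1]  r_C1² − 81 = 0  ⇒  r_C1 = 9 (r>0 drops 1)
2. [ext C1·C2]  r_C1² + 12r_C1 − 189 = 0  ⇒  r_C1 = 9 (r>0 drops 1)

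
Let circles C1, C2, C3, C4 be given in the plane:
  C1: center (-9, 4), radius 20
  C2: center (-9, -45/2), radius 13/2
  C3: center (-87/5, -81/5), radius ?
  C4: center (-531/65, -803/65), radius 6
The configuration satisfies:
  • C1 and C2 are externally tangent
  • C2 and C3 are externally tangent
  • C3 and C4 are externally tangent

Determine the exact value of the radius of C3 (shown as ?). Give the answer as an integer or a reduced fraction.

1. [ext C2·C3]  r_C3² + 13r_C3 − 68 = 0  ⇒  r_C3 = 4 (r>0 drops 1)
2. [ext C3·C4]  r_C3² + 12r_C3 − 64 = 0  ⇒  r_C3 = 4 (r>0 drops 1)

4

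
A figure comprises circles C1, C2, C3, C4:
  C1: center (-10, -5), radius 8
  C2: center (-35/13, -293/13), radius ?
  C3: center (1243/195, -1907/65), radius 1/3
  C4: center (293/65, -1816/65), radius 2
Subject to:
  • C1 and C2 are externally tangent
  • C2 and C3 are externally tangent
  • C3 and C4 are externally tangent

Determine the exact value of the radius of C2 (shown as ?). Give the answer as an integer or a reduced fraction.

1. [ext C1·C2]  r_C2² + 16r_C2 − 297 = 0  ⇒  r_C2 = 11 (r>0 drops 1)
2. [ext C2·C3]  r_C2² + (2/3)r_C2 − 385/3 = 0  ⇒  r_C2 = 11 (r>0 drops 1)

11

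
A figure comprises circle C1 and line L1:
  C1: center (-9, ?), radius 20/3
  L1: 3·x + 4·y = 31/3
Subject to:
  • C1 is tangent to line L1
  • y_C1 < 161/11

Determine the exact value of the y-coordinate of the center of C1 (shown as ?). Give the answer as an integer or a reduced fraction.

1. [C1‖L1]  y_C1² − (56/3)y_C1 + 53/3 = 0  ⇒  y_C1 = 1 or 53/3
2. given y_C1 < 161/11: keep 1

1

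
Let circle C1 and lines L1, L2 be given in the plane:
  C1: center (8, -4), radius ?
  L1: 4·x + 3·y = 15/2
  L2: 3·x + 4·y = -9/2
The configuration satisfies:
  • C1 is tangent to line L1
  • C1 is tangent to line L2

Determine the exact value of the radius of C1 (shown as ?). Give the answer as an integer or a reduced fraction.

1. [C1‖L1]  r_C1² − 25/4 = 0  ⇒  r_C1 = 5/2 (r>0 drops 1)
2. [C1‖L2]  r_C1² − 25/4 = 0  ⇒  r_C1 = 5/2 (r>0 drops 1)

5/2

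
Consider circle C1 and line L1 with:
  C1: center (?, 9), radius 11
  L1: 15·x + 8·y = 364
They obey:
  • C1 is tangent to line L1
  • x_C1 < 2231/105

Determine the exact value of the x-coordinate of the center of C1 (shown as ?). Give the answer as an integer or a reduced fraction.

7

1. [C1‖L1]  x_C1² − (584/15)x_C1 + 3353/15 = 0  ⇒  x_C1 = 7 or 479/15
2. given x_C1 < 2231/105: keep 7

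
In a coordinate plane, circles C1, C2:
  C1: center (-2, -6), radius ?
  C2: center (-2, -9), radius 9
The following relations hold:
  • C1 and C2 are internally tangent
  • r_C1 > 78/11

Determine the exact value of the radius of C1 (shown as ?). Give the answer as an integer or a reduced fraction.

12

1. [int C1,C2]  r_C1² − 18r_C1 + 72 = 0  ⇒  r_C1 = 6 or 12
2. given r_C1 > 78/11: keep 12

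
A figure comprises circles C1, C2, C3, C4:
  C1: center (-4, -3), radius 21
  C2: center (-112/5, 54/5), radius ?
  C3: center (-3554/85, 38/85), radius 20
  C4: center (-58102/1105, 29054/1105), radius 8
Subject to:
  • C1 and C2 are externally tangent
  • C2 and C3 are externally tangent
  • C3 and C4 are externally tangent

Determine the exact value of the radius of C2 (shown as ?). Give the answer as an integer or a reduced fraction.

2

1. [ext C1·C2]  r_C2² + 42r_C2 − 88 = 0  ⇒  r_C2 = 2 (r>0 drops 1)
2. [ext C2·C3]  r_C2² + 40r_C2 − 84 = 0  ⇒  r_C2 = 2 (r>0 drops 1)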